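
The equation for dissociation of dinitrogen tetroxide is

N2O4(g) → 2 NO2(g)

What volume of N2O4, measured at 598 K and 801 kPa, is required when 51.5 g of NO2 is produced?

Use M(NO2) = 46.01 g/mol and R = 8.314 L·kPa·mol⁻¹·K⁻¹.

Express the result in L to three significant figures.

n(NO2) = 51.50 / 46.01 = 1.119 mol
n(N2O4) = (1/2) × 1.119 = 0.5595 mol
V = nRT/P = 0.5595 × 8.314 × 598 / 801 = 3.473 L

3.47 L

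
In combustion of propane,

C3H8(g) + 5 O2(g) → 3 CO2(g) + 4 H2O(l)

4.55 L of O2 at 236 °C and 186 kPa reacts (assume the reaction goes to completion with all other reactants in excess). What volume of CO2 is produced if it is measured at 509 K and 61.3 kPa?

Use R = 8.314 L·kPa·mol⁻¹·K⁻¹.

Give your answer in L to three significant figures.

n(O2) = PV/RT = (186 × 4.55) / (8.314 × 509.15) = 0.1999 mol
n(CO2) = (3/5) × 0.1999 = 0.1199 mol
V = nRT/P = 0.1199 × 8.314 × 509 / 61.3 = 8.277 L

8.28 L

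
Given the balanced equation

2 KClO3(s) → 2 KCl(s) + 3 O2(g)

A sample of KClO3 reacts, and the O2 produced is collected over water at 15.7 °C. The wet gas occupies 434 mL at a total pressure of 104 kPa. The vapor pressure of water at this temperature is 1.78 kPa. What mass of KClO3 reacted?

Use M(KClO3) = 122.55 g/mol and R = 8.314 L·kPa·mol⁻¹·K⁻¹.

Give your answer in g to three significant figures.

P(O2) = 104 − 1.78 = 102.2 kPa
n(O2) = PV/RT = (102.2 × 0.4340) / (8.314 × 288.85) = 0.01847 mol
n(KClO3) = (2/3) × 0.01847 = 0.01231 mol
m(KClO3) = 0.01231 × 122.55 = 1.509 g

1.51 g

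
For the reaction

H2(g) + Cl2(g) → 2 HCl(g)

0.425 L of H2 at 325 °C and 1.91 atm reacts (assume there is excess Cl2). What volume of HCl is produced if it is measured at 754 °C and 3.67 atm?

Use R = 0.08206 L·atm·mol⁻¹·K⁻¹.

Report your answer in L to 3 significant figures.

0.760 L

n(H2) = PV/RT = (1.91 × 0.425) / (0.08206 × 598.15) = 0.01654 mol
n(HCl) = (2/1) × 0.01654 = 0.03308 mol
V = nRT/P = 0.03308 × 0.08206 × 1027.15 / 3.67 = 0.7597 L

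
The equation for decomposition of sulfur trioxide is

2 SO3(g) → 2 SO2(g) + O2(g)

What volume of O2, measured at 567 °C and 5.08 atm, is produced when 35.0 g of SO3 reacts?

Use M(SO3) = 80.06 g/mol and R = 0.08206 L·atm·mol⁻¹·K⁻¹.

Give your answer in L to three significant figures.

2.97 L

n(SO3) = 35.00 / 80.06 = 0.4372 mol
n(O2) = (1/2) × 0.4372 = 0.2186 mol
V = nRT/P = 0.2186 × 0.08206 × 840.15 / 5.08 = 2.967 L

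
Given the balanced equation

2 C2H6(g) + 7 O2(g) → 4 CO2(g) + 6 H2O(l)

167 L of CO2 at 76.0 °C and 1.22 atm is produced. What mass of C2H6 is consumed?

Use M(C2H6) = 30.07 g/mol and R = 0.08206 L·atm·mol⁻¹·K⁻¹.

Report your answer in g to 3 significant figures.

107 g

n(CO2) = PV/RT = (1.22 × 167) / (0.08206 × 349.15) = 7.111 mol
n(C2H6) = (2/4) × 7.111 = 3.555 mol
m(C2H6) = 3.555 × 30.07 = 106.9 g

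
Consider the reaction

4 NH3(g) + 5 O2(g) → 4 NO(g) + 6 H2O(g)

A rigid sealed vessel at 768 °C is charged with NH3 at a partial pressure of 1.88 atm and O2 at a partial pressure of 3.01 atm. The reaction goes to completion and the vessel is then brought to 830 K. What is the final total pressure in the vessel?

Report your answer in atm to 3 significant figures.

4.27 atm

Because the vessel is rigid and T is held at 768 °C, work the stoichiometry in partial pressures (P_i = n_iRT/V).
P(O2) required for 1.88 atm of NH3 = (5/4) × 1.88 = 2.350 atm; available 3.01 atm, so NH3 is limiting.
P(O2) remaining = 3.01 − (5/4) × 1.88 = 0.6600 atm
P(gaseous products) = (4+6)/4 × 1.88 = 4.700 atm
P_total at 768 °C = 0.6600 + 4.700 = 5.360 atm
Scaling to 830 K: P = 5.360 × 830/1041.15 = 4.273 atm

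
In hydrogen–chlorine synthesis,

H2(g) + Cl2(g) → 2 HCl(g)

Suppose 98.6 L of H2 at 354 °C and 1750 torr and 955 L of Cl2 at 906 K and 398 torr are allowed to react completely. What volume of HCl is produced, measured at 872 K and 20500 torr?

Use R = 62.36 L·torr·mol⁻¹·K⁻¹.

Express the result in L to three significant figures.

23.4 L

n(H2) = PV/RT = (1750 × 98.6) / (62.36 × 627.15) = 4.412 mol
n(Cl2) = PV/RT = (398 × 955) / (62.36 × 906) = 6.727 mol
For 4.412 mol H2, stoichiometry requires (1/1) × 4.412 = 4.412 mol Cl2; 6.727 mol is available, so H2 is limiting.
n(HCl) = (2/1) × 4.412 = 8.824 mol
V(HCl) = nRT/P = 8.824 × 62.36 × 872 / 20500 = 23.41 L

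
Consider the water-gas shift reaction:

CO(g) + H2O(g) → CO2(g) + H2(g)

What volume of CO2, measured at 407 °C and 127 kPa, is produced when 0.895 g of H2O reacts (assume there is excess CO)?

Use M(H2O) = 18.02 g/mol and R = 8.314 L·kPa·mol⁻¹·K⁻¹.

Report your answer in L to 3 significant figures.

n(H2O) = 0.8950 / 18.02 = 0.04967 mol
n(CO2) = (1/1) × 0.04967 = 0.04967 mol
V = nRT/P = 0.04967 × 8.314 × 680.15 / 127 = 2.212 L

2.21 L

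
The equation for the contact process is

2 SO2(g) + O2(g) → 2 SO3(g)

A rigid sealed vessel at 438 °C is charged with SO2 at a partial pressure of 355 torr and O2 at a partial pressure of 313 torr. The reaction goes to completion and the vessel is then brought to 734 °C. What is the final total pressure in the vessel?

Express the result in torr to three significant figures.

695 torr

With V and T fixed, P_i ∝ n_i, so the mole ratios apply directly to partial pressures at 438 °C.
P(O2) required for 355 torr of SO2 = (1/2) × 355 = 177.5 torr; available 313 torr, so SO2 is limiting.
P(O2) remaining = 313 − (1/2) × 355 = 135.5 torr
P(gaseous products) = (2)/2 × 355 = 355.0 torr
P_total at 438 °C = 135.5 + 355.0 = 490.5 torr
Scaling to 734 °C: P = 490.5 × 1007.15/711.15 = 694.7 torr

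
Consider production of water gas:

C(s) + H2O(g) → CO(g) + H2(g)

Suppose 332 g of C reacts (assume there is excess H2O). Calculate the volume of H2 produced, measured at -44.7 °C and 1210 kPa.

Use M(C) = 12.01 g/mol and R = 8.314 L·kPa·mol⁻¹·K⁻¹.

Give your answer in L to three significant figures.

n(C) = 332.0 / 12.01 = 27.64 mol
n(H2) = (1/1) × 27.64 = 27.64 mol
V = nRT/P = 27.64 × 8.314 × 228.45 / 1210 = 43.39 L

43.4 L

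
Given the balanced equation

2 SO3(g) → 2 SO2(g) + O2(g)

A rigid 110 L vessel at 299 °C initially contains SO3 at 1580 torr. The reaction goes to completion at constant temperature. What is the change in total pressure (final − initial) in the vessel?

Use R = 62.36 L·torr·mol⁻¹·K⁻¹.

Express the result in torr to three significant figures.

790 torr

At constant T and V, P ∝ n(gas): 2 mol gas → 3 mol gas.
P_final = (3/2) × 1580 = 2370 torr; ΔP = 2370 − 1580 = 790.0 torr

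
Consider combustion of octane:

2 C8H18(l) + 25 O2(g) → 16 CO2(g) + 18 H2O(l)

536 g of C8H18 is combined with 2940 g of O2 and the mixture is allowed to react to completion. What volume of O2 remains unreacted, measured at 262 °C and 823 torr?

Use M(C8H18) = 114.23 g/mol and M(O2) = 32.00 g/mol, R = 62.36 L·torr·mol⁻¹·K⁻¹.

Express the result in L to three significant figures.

1350 L

n(C8H18) = 536 / 114.23 = 4.692 mol
n(O2) = 2940 / 32.00 = 91.88 mol
For 4.692 mol C8H18, stoichiometry requires (25/2) × 4.692 = 58.65 mol O2; 91.88 mol is available, so C8H18 is limiting.
n(O2) consumed = (25/2) × 4.692 = 58.65 mol; remaining = 91.88 − 58.65 = 33.23 mol
V(O2) = nRT/P = 33.23 × 62.36 × 535.15 / 823 = 1347 L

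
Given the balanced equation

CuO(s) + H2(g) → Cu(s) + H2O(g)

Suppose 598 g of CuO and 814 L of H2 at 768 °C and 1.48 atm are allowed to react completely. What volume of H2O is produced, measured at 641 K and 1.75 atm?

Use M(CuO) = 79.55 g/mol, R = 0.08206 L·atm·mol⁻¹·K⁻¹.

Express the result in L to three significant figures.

226 L

n(CuO) = 598 / 79.55 = 7.517 mol
n(H2) = PV/RT = (1.48 × 814) / (0.08206 × 1041.15) = 14.10 mol
For 7.517 mol CuO, stoichiometry requires (1/1) × 7.517 = 7.517 mol H2; 14.10 mol is available, so CuO is limiting.
n(H2O) = (1/1) × 7.517 = 7.517 mol
V(H2O) = nRT/P = 7.517 × 0.08206 × 641 / 1.75 = 225.9 L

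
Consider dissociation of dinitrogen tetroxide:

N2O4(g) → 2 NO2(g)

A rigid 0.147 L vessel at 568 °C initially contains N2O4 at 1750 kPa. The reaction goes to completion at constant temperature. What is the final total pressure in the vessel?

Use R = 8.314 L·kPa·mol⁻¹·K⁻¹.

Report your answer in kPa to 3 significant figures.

Rigid vessel, constant T ⇒ P scales with total gas moles (1 → 2).
P_final = (2/1) × 1750 = 3500 kPa

3500 kPa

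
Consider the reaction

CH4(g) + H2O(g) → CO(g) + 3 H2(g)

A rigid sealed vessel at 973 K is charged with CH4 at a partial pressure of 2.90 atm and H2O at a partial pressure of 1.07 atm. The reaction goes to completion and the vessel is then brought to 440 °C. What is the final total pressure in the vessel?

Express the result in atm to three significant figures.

With V and T fixed, P_i ∝ n_i, so the mole ratios apply directly to partial pressures at 973 K.
P(H2O) required for 2.90 atm of CH4 = (1/1) × 2.90 = 2.900 atm; available 1.07 atm, so H2O is limiting.
P(CH4) remaining = 2.90 − (1/1) × 1.07 = 1.830 atm
P(gaseous products) = (1+3)/1 × 1.07 = 4.280 atm
P_total at 973 K = 1.830 + 4.280 = 6.110 atm
Scaling to 440 °C: P = 6.110 × 713.15/973 = 4.478 atm

4.48 atm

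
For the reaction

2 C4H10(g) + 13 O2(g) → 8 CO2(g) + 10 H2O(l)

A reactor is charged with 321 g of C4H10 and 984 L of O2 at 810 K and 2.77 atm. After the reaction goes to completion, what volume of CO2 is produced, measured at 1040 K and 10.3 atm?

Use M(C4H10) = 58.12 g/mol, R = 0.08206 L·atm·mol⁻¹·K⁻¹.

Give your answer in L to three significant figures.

183 L

n(C4H10) = 321 / 58.12 = 5.523 mol
n(O2) = PV/RT = (2.77 × 984) / (0.08206 × 810) = 41.01 mol
For 5.523 mol C4H10, stoichiometry requires (13/2) × 5.523 = 35.90 mol O2; 41.01 mol is available, so C4H10 is limiting.
n(CO2) = (8/2) × 5.523 = 22.09 mol
V(CO2) = nRT/P = 22.09 × 0.08206 × 1040 / 10.3 = 183.0 L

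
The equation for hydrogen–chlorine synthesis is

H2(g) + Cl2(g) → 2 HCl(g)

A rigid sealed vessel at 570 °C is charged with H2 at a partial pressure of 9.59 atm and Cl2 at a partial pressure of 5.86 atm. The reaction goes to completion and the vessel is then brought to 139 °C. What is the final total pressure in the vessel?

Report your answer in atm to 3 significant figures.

With V and T fixed, P_i ∝ n_i, so the mole ratios apply directly to partial pressures at 570 °C.
P(Cl2) required for 9.59 atm of H2 = (1/1) × 9.59 = 9.590 atm; available 5.86 atm, so Cl2 is limiting.
P(H2) remaining = 9.59 − (1/1) × 5.86 = 3.730 atm
P(gaseous products) = (2)/1 × 5.86 = 11.72 atm
P_total at 570 °C = 3.730 + 11.72 = 15.45 atm
Scaling to 139 °C: P = 15.45 × 412.15/843.15 = 7.552 atm

7.55 atm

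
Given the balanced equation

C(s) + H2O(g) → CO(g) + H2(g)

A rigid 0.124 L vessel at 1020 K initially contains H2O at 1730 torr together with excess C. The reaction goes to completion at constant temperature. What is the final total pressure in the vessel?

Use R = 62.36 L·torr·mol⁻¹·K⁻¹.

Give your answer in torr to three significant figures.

Since T and V are fixed, P_final/P_initial = n_final/n_initial = 2/1.
P_final = (2/1) × 1730 = 3460 torr

3460 torr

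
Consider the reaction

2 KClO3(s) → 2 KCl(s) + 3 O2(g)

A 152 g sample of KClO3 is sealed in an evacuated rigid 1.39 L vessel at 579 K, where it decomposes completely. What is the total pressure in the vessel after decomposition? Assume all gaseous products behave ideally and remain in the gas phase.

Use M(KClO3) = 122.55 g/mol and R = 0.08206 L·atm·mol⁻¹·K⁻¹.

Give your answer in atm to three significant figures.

n(KClO3) = 152 / 122.55 = 1.240 mol
n(gas produced) = (3/2) × 1.240 = 1.860 mol
P = nRT/V = 1.860 × 0.08206 × 579 / 1.39 = 63.58 atm

63.6 atm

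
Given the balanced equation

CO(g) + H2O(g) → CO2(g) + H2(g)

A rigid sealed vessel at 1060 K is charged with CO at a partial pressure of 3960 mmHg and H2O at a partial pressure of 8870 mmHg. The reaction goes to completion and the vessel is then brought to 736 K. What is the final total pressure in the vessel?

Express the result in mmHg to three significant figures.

At constant V, partial pressures at 1060 K are proportional to moles, so apply stoichiometry directly to pressures.
P(H2O) required for 3960 mmHg of CO = (1/1) × 3960 = 3960 mmHg; available 8870 mmHg, so CO is limiting.
P(H2O) remaining = 8870 − (1/1) × 3960 = 4910 mmHg
P(gaseous products) = (1+1)/1 × 3960 = 7920 mmHg
P_total at 1060 K = 4910 + 7920 = 12830 mmHg
Scaling to 736 K: P = 12830 × 736/1060 = 8908 mmHg

8910 mmHg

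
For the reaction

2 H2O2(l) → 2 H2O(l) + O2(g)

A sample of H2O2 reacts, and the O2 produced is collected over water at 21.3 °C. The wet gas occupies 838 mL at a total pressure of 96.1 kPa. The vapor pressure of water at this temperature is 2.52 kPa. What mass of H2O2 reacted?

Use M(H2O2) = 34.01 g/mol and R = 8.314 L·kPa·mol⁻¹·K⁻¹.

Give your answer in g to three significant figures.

P(O2) = 96.1 − 2.52 = 93.58 kPa
n(O2) = PV/RT = (93.58 × 0.8380) / (8.314 × 294.45) = 0.03203 mol
n(H2O2) = (2/1) × 0.03203 = 0.06406 mol
m(H2O2) = 0.06406 × 34.01 = 2.179 g

2.18 g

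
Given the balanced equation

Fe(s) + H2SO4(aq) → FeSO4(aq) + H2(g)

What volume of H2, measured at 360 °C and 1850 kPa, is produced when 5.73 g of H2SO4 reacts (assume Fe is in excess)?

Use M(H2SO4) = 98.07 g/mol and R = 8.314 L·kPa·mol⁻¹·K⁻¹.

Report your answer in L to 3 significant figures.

n(H2SO4) = 5.730 / 98.07 = 0.05843 mol
n(H2) = (1/1) × 0.05843 = 0.05843 mol
V = nRT/P = 0.05843 × 8.314 × 633.15 / 1850 = 0.1663 L

0.166 L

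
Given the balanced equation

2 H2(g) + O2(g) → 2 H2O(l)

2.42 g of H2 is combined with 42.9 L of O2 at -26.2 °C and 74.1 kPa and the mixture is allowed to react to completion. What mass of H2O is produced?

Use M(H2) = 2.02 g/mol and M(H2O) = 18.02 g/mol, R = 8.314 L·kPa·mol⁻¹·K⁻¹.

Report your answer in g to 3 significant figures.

n(H2) = 2.42 / 2.02 = 1.198 mol
n(O2) = PV/RT = (74.1 × 42.9) / (8.314 × 246.95) = 1.548 mol
For 1.198 mol H2, stoichiometry requires (1/2) × 1.198 = 0.5990 mol O2; 1.548 mol is available, so H2 is limiting.
n(H2O) = (2/2) × 1.198 = 1.198 mol
m(H2O) = 1.198 × 18.02 = 21.59 g

21.6 g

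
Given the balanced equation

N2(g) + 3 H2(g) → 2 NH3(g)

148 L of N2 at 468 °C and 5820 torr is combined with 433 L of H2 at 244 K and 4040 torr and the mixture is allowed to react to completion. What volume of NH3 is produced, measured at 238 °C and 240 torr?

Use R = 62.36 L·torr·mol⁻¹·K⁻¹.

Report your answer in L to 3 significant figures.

4950 L

n(N2) = PV/RT = (5820 × 148) / (62.36 × 741.15) = 18.64 mol
n(H2) = PV/RT = (4040 × 433) / (62.36 × 244) = 115.0 mol
For 18.64 mol N2, stoichiometry requires (3/1) × 18.64 = 55.92 mol H2; 115.0 mol is available, so N2 is limiting.
n(NH3) = (2/1) × 18.64 = 37.28 mol
V(NH3) = nRT/P = 37.28 × 62.36 × 511.15 / 240 = 4951 L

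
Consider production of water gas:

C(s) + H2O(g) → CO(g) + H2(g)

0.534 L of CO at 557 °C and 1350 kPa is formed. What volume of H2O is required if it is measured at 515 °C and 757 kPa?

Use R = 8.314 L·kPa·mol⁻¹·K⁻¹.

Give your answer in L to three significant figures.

n(CO) = PV/RT = (1350 × 0.534) / (8.314 × 830.15) = 0.1044 mol
n(H2O) = (1/1) × 0.1044 = 0.1044 mol
V = nRT/P = 0.1044 × 8.314 × 788.15 / 757 = 0.9037 L

0.904 L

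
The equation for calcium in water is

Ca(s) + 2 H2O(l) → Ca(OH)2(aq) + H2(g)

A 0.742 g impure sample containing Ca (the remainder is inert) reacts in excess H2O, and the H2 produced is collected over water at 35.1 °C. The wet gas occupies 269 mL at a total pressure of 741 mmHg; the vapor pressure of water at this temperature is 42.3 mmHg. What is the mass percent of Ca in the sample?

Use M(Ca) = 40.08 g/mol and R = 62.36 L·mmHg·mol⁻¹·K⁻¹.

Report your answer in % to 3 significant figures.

52.8 %

P(H2) = 741 − 42.3 = 698.7 mmHg
n(H2) = PV/RT = (698.7 × 0.2690) / (62.36 × 308.25) = 0.009778 mol
n(Ca) = (1/1) × 0.009778 = 0.009778 mol
m(Ca) = 0.009778 × 40.08 = 0.3919 g
%Ca = 0.3919 / 0.742 × 100 = 52.82%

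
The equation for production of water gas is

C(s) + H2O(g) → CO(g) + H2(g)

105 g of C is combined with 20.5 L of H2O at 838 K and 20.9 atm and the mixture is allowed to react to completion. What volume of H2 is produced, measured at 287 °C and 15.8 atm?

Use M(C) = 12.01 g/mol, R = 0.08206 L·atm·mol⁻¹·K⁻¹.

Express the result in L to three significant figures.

n(C) = 105 / 12.01 = 8.743 mol
n(H2O) = PV/RT = (20.9 × 20.5) / (0.08206 × 838) = 6.231 mol
For 8.743 mol C, stoichiometry requires (1/1) × 8.743 = 8.743 mol H2O; 6.231 mol is available, so H2O is limiting.
n(H2) = (1/1) × 6.231 = 6.231 mol
V(H2) = nRT/P = 6.231 × 0.08206 × 560.15 / 15.8 = 18.13 L

18.1 L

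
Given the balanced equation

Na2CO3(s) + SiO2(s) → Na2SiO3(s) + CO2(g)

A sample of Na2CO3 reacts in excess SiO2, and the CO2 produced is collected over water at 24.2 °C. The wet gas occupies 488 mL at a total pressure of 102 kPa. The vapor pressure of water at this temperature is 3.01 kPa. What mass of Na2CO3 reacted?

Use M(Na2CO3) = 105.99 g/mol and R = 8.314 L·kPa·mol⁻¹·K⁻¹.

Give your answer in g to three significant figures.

2.07 g

P(CO2) = 102 − 3.01 = 98.99 kPa
n(CO2) = PV/RT = (98.99 × 0.4880) / (8.314 × 297.35) = 0.01954 mol
n(Na2CO3) = (1/1) × 0.01954 = 0.01954 mol
m(Na2CO3) = 0.01954 × 105.99 = 2.071 g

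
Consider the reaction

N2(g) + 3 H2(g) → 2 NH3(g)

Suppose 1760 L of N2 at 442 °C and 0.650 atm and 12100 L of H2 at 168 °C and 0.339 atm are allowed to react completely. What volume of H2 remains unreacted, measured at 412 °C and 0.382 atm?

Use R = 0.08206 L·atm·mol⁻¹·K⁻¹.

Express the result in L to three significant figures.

n(N2) = PV/RT = (0.650 × 1760) / (0.08206 × 715.15) = 19.49 mol
n(H2) = PV/RT = (0.339 × 12100) / (0.08206 × 441.15) = 113.3 mol
For 19.49 mol N2, stoichiometry requires (3/1) × 19.49 = 58.47 mol H2; 113.3 mol is available, so N2 is limiting.
n(H2) consumed = (3/1) × 19.49 = 58.47 mol; remaining = 113.3 − 58.47 = 54.83 mol
V(H2) = nRT/P = 54.83 × 0.08206 × 685.15 / 0.382 = 8070 L

8070 L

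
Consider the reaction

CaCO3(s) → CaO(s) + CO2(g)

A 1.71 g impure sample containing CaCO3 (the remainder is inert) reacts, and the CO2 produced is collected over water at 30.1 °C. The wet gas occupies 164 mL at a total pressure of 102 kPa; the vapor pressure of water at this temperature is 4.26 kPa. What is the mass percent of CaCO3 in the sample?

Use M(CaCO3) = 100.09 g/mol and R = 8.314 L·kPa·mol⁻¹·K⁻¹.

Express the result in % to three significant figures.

37.2 %

P(CO2) = 102 − 4.26 = 97.74 kPa
n(CO2) = PV/RT = (97.74 × 0.1640) / (8.314 × 303.25) = 0.006358 mol
n(CaCO3) = (1/1) × 0.006358 = 0.006358 mol
m(CaCO3) = 0.006358 × 100.09 = 0.6364 g
%CaCO3 = 0.6364 / 1.71 × 100 = 37.22%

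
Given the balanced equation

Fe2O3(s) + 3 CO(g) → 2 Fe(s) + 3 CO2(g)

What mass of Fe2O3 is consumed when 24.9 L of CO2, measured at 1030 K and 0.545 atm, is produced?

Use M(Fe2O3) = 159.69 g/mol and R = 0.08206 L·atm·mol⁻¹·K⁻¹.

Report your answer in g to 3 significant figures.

8.55 g

n(CO2) = PV/RT = (0.545 × 24.9) / (0.08206 × 1030) = 0.1606 mol
n(Fe2O3) = (1/3) × 0.1606 = 0.05353 mol
m(Fe2O3) = 0.05353 × 159.69 = 8.548 g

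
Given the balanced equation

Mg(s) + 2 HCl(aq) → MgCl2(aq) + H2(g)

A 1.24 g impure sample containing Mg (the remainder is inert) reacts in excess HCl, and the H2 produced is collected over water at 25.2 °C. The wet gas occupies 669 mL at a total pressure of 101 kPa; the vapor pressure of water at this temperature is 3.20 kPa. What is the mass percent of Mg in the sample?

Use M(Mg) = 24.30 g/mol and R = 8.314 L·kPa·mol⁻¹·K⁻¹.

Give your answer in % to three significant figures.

51.7 %

P(H2) = 101 − 3.20 = 97.80 kPa
n(H2) = PV/RT = (97.80 × 0.6690) / (8.314 × 298.35) = 0.02638 mol
n(Mg) = (1/1) × 0.02638 = 0.02638 mol
m(Mg) = 0.02638 × 24.30 = 0.6410 g
%Mg = 0.6410 / 1.24 × 100 = 51.69%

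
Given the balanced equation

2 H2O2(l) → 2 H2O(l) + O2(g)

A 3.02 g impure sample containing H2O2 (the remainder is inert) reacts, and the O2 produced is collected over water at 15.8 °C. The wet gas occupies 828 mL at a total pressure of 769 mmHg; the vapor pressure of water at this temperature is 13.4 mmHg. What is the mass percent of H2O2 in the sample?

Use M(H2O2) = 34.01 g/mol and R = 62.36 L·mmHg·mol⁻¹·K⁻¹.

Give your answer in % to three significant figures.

78.2 %

P(O2) = 769 − 13.4 = 755.6 mmHg
n(O2) = PV/RT = (755.6 × 0.8280) / (62.36 × 288.95) = 0.03472 mol
n(H2O2) = (2/1) × 0.03472 = 0.06944 mol
m(H2O2) = 0.06944 × 34.01 = 2.362 g
%H2O2 = 2.362 / 3.02 × 100 = 78.21%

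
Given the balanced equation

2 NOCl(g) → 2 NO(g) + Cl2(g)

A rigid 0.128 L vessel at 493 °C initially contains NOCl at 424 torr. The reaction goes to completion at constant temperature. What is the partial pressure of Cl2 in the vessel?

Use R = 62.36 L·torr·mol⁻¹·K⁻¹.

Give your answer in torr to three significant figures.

212 torr

n(NOCl)₀ = PV/RT = (424 × 0.128) / (62.36 × 766.15) = 0.001136 mol
n(Cl2) = (1/2) × 0.001136 = 0.0005680 mol
P(Cl2) = nRT/V = 0.0005680 × 62.36 × 766.15 / 0.128 = 212.0 torr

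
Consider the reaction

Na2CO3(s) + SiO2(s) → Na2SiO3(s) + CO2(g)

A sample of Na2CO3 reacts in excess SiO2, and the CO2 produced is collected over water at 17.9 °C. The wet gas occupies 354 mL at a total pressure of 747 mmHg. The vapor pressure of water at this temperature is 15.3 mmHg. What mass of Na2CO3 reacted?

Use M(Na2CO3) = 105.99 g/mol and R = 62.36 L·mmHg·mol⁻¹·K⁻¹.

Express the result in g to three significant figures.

P(CO2) = 747 − 15.3 = 731.7 mmHg
n(CO2) = PV/RT = (731.7 × 0.3540) / (62.36 × 291.05) = 0.01427 mol
n(Na2CO3) = (1/1) × 0.01427 = 0.01427 mol
m(Na2CO3) = 0.01427 × 105.99 = 1.512 g

1.51 g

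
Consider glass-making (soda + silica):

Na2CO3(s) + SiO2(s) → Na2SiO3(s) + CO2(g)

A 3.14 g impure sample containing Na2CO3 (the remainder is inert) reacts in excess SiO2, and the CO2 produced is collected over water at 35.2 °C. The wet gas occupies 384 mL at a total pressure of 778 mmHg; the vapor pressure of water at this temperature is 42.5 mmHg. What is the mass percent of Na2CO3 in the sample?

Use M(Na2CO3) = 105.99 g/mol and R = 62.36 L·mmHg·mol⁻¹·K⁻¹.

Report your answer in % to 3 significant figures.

49.6 %

P(CO2) = 778 − 42.5 = 735.5 mmHg
n(CO2) = PV/RT = (735.5 × 0.3840) / (62.36 × 308.35) = 0.01469 mol
n(Na2CO3) = (1/1) × 0.01469 = 0.01469 mol
m(Na2CO3) = 0.01469 × 105.99 = 1.557 g
%Na2CO3 = 1.557 / 3.14 × 100 = 49.59%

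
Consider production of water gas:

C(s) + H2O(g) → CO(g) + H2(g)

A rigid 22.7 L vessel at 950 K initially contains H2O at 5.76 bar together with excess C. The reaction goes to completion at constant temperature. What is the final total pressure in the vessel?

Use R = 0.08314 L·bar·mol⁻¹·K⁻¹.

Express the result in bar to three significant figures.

11.5 bar

At constant T and V, P ∝ n(gas): 1 mol gas → 2 mol gas.
P_final = (2/1) × 5.76 = 11.52 bar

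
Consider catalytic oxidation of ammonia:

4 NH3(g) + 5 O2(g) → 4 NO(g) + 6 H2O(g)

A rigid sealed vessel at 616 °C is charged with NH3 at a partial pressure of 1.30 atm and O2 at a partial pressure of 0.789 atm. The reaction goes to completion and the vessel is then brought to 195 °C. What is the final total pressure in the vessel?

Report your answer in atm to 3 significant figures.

Because the vessel is rigid and T is held at 616 °C, work the stoichiometry in partial pressures (P_i = n_iRT/V).
P(O2) required for 1.30 atm of NH3 = (5/4) × 1.30 = 1.625 atm; available 0.789 atm, so O2 is limiting.
P(NH3) remaining = 1.30 − (4/5) × 0.789 = 0.6688 atm
P(gaseous products) = (4+6)/5 × 0.789 = 1.578 atm
P_total at 616 °C = 0.6688 + 1.578 = 2.247 atm
Scaling to 195 °C: P = 2.247 × 468.15/889.15 = 1.183 atm

1.18 atm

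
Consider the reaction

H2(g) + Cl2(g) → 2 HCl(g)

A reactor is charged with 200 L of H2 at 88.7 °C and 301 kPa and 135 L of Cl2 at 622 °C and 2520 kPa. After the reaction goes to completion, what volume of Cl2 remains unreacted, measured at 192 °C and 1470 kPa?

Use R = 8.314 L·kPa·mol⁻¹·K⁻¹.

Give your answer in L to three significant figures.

67.6 L

n(H2) = PV/RT = (301 × 200) / (8.314 × 361.85) = 20.01 mol
n(Cl2) = PV/RT = (2520 × 135) / (8.314 × 895.15) = 45.71 mol
For 20.01 mol H2, stoichiometry requires (1/1) × 20.01 = 20.01 mol Cl2; 45.71 mol is available, so H2 is limiting.
n(Cl2) consumed = (1/1) × 20.01 = 20.01 mol; remaining = 45.71 − 20.01 = 25.70 mol
V(Cl2) = nRT/P = 25.70 × 8.314 × 465.15 / 1470 = 67.61 L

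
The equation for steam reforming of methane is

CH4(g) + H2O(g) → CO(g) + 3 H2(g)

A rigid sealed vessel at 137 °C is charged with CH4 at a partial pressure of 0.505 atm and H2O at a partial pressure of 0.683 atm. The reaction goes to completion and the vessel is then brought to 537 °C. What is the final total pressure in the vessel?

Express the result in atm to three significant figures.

4.34 atm

With V and T fixed, P_i ∝ n_i, so the mole ratios apply directly to partial pressures at 137 °C.
P(H2O) required for 0.505 atm of CH4 = (1/1) × 0.505 = 0.5050 atm; available 0.683 atm, so CH4 is limiting.
P(H2O) remaining = 0.683 − (1/1) × 0.505 = 0.1780 atm
P(gaseous products) = (1+3)/1 × 0.505 = 2.020 atm
P_total at 137 °C = 0.1780 + 2.020 = 2.198 atm
Scaling to 537 °C: P = 2.198 × 810.15/410.15 = 4.342 atm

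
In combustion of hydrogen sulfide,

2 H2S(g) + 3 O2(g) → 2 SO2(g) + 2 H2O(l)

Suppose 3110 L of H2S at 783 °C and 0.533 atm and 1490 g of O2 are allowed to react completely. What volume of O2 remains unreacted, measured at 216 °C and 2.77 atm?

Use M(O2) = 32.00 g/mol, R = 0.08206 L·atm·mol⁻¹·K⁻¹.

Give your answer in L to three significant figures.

n(H2S) = PV/RT = (0.533 × 3110) / (0.08206 × 1056.15) = 19.13 mol
n(O2) = 1490 / 32.00 = 46.56 mol
For 19.13 mol H2S, stoichiometry requires (3/2) × 19.13 = 28.70 mol O2; 46.56 mol is available, so H2S is limiting.
n(O2) consumed = (3/2) × 19.13 = 28.70 mol; remaining = 46.56 − 28.70 = 17.86 mol
V(O2) = nRT/P = 17.86 × 0.08206 × 489.15 / 2.77 = 258.8 L

259 L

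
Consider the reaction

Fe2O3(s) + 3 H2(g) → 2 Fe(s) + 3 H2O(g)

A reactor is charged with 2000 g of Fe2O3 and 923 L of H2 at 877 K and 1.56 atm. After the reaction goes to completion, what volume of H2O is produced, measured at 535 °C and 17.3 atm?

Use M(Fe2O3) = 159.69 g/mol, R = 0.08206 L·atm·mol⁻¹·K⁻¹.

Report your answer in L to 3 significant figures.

76.7 L

n(Fe2O3) = 2000 / 159.69 = 12.52 mol
n(H2) = PV/RT = (1.56 × 923) / (0.08206 × 877) = 20.01 mol
For 12.52 mol Fe2O3, stoichiometry requires (3/1) × 12.52 = 37.56 mol H2; 20.01 mol is available, so H2 is limiting.
n(H2O) = (3/3) × 20.01 = 20.01 mol
V(H2O) = nRT/P = 20.01 × 0.08206 × 808.15 / 17.3 = 76.71 L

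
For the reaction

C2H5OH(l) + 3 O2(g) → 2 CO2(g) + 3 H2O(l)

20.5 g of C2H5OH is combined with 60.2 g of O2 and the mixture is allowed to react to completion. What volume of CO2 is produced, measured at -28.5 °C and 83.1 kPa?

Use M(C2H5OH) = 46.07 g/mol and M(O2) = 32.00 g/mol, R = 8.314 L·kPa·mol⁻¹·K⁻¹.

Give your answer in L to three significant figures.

21.8 L

n(C2H5OH) = 20.5 / 46.07 = 0.4450 mol
n(O2) = 60.2 / 32.00 = 1.881 mol
For 0.4450 mol C2H5OH, stoichiometry requires (3/1) × 0.4450 = 1.335 mol O2; 1.881 mol is available, so C2H5OH is limiting.
n(CO2) = (2/1) × 0.4450 = 0.8900 mol
V(CO2) = nRT/P = 0.8900 × 8.314 × 244.65 / 83.1 = 21.78 L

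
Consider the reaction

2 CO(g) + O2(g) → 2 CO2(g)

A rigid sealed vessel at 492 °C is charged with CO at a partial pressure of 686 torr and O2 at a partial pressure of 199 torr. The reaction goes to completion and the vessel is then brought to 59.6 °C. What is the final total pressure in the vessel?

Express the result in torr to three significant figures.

298 torr

At constant V, partial pressures at 492 °C are proportional to moles, so apply stoichiometry directly to pressures.
P(O2) required for 686 torr of CO = (1/2) × 686 = 343.0 torr; available 199 torr, so O2 is limiting.
P(CO) remaining = 686 − (2/1) × 199 = 288.0 torr
P(gaseous products) = (2)/1 × 199 = 398.0 torr
P_total at 492 °C = 288.0 + 398.0 = 686.0 torr
Scaling to 59.6 °C: P = 686.0 × 332.75/765.15 = 298.3 torr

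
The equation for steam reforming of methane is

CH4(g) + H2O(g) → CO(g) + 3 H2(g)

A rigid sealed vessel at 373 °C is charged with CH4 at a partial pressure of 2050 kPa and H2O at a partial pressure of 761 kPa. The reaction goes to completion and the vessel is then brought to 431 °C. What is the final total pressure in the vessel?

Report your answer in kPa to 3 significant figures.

4720 kPa

With V and T fixed, P_i ∝ n_i, so the mole ratios apply directly to partial pressures at 373 °C.
P(H2O) required for 2050 kPa of CH4 = (1/1) × 2050 = 2050 kPa; available 761 kPa, so H2O is limiting.
P(CH4) remaining = 2050 − (1/1) × 761 = 1289 kPa
P(gaseous products) = (1+3)/1 × 761 = 3044 kPa
P_total at 373 °C = 1289 + 3044 = 4333 kPa
Scaling to 431 °C: P = 4333 × 704.15/646.15 = 4722 kPa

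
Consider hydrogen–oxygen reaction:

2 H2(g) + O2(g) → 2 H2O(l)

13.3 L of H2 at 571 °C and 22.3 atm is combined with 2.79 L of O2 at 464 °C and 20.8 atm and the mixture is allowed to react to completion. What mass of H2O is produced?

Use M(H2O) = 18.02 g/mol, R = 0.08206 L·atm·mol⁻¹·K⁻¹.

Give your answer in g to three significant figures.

34.6 g

n(H2) = PV/RT = (22.3 × 13.3) / (0.08206 × 844.15) = 4.282 mol
n(O2) = PV/RT = (20.8 × 2.79) / (0.08206 × 737.15) = 0.9594 mol
For 4.282 mol H2, stoichiometry requires (1/2) × 4.282 = 2.141 mol O2; 0.9594 mol is available, so O2 is limiting.
n(H2O) = (2/1) × 0.9594 = 1.919 mol
m(H2O) = 1.919 × 18.02 = 34.58 g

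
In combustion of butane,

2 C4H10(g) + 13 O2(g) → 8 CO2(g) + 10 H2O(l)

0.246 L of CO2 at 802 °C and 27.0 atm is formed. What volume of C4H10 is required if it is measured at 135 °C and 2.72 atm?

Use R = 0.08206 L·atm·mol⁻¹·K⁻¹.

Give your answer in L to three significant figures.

n(CO2) = PV/RT = (27.0 × 0.246) / (0.08206 × 1075.15) = 0.07528 mol
n(C4H10) = (2/8) × 0.07528 = 0.01882 mol
V = nRT/P = 0.01882 × 0.08206 × 408.15 / 2.72 = 0.2317 L

0.232 L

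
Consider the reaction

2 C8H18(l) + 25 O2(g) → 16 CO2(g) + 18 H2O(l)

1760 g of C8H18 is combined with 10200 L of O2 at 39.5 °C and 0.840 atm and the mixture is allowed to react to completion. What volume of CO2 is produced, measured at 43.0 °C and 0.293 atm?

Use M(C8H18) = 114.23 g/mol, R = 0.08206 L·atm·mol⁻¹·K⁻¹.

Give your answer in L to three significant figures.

n(C8H18) = 1760 / 114.23 = 15.41 mol
n(O2) = PV/RT = (0.840 × 10200) / (0.08206 × 312.65) = 334.0 mol
For 15.41 mol C8H18, stoichiometry requires (25/2) × 15.41 = 192.6 mol O2; 334.0 mol is available, so C8H18 is limiting.
n(CO2) = (16/2) × 15.41 = 123.3 mol
V(CO2) = nRT/P = 123.3 × 0.08206 × 316.15 / 0.293 = 10920 L

10900 L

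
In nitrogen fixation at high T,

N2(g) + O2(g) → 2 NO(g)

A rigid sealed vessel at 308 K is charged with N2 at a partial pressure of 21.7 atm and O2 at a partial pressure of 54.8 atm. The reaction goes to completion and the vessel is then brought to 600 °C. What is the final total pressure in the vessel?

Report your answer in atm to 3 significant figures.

With V and T fixed, P_i ∝ n_i, so the mole ratios apply directly to partial pressures at 308 K.
P(O2) required for 21.7 atm of N2 = (1/1) × 21.7 = 21.70 atm; available 54.8 atm, so N2 is limiting.
P(O2) remaining = 54.8 − (1/1) × 21.7 = 33.10 atm
P(gaseous products) = (2)/1 × 21.7 = 43.40 atm
P_total at 308 K = 33.10 + 43.40 = 76.50 atm
Scaling to 600 °C: P = 76.50 × 873.15/308 = 216.9 atm

217 atm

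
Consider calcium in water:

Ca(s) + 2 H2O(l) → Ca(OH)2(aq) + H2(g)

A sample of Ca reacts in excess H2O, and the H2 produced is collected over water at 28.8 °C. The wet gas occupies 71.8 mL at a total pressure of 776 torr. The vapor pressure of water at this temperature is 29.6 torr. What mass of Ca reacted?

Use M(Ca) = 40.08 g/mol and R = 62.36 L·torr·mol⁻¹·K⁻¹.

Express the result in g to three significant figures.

P(H2) = 776 − 29.6 = 746.4 torr
n(H2) = PV/RT = (746.4 × 0.07180) / (62.36 × 301.95) = 0.002846 mol
n(Ca) = (1/1) × 0.002846 = 0.002846 mol
m(Ca) = 0.002846 × 40.08 = 0.1141 g

0.114 g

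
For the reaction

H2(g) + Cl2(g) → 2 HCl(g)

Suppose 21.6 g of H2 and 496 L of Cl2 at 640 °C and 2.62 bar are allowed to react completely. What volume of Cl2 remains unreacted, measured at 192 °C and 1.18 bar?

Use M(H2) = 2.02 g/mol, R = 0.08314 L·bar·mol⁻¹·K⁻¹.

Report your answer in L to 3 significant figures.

211 L

n(H2) = 21.6 / 2.02 = 10.69 mol
n(Cl2) = PV/RT = (2.62 × 496) / (0.08314 × 913.15) = 17.12 mol
For 10.69 mol H2, stoichiometry requires (1/1) × 10.69 = 10.69 mol Cl2; 17.12 mol is available, so H2 is limiting.
n(Cl2) consumed = (1/1) × 10.69 = 10.69 mol; remaining = 17.12 − 10.69 = 6.430 mol
V(Cl2) = nRT/P = 6.430 × 0.08314 × 465.15 / 1.18 = 210.7 L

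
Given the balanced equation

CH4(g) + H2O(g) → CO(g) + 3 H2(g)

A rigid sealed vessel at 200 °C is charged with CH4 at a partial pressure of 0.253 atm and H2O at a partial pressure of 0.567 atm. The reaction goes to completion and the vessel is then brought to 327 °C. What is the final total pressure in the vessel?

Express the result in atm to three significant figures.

With V and T fixed, P_i ∝ n_i, so the mole ratios apply directly to partial pressures at 200 °C.
P(H2O) required for 0.253 atm of CH4 = (1/1) × 0.253 = 0.2530 atm; available 0.567 atm, so CH4 is limiting.
P(H2O) remaining = 0.567 − (1/1) × 0.253 = 0.3140 atm
P(gaseous products) = (1+3)/1 × 0.253 = 1.012 atm
P_total at 200 °C = 0.3140 + 1.012 = 1.326 atm
Scaling to 327 °C: P = 1.326 × 600.15/473.15 = 1.682 atm

1.68 atm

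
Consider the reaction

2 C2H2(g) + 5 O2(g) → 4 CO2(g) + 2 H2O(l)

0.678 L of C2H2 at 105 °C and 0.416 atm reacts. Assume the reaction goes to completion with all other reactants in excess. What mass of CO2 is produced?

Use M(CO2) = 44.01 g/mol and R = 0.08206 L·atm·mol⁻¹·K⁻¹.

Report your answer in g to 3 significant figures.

n(C2H2) = PV/RT = (0.416 × 0.678) / (0.08206 × 378.15) = 0.009089 mol
n(CO2) = (4/2) × 0.009089 = 0.01818 mol
m(CO2) = 0.01818 × 44.01 = 0.8001 g

0.800 g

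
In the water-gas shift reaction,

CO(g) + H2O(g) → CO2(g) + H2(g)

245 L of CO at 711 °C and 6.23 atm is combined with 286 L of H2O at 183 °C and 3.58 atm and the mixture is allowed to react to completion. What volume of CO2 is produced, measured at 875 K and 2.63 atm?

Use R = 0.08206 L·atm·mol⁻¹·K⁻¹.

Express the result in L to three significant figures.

516 L

n(CO) = PV/RT = (6.23 × 245) / (0.08206 × 984.15) = 18.90 mol
n(H2O) = PV/RT = (3.58 × 286) / (0.08206 × 456.15) = 27.35 mol
For 18.90 mol CO, stoichiometry requires (1/1) × 18.90 = 18.90 mol H2O; 27.35 mol is available, so CO is limiting.
n(CO2) = (1/1) × 18.90 = 18.90 mol
V(CO2) = nRT/P = 18.90 × 0.08206 × 875 / 2.63 = 516.0 L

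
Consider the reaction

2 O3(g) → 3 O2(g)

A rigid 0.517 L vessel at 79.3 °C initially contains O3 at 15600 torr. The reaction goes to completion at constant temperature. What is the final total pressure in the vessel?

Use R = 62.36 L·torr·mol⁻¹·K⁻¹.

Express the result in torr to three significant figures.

23400 torr

Rigid vessel, constant T ⇒ P scales with total gas moles (2 → 3).
P_final = (3/2) × 15600 = 23400 torr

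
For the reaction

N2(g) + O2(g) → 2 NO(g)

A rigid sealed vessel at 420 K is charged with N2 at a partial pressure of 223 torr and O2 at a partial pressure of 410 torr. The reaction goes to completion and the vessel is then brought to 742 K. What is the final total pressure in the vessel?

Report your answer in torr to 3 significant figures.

At constant V, partial pressures at 420 K are proportional to moles, so apply stoichiometry directly to pressures.
P(O2) required for 223 torr of N2 = (1/1) × 223 = 223.0 torr; available 410 torr, so N2 is limiting.
P(O2) remaining = 410 − (1/1) × 223 = 187.0 torr
P(gaseous products) = (2)/1 × 223 = 446.0 torr
P_total at 420 K = 187.0 + 446.0 = 633.0 torr
Scaling to 742 K: P = 633.0 × 742/420 = 1118 torr

1120 torr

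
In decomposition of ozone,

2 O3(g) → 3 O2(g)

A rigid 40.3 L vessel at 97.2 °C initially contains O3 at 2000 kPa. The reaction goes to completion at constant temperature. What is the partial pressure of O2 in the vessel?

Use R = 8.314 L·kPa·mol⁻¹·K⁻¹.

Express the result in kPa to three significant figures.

3000 kPa

n(O3)₀ = PV/RT = (2000 × 40.3) / (8.314 × 370.35) = 26.18 mol
n(O2) = (3/2) × 26.18 = 39.27 mol
P(O2) = nRT/V = 39.27 × 8.314 × 370.35 / 40.3 = 3000 kPa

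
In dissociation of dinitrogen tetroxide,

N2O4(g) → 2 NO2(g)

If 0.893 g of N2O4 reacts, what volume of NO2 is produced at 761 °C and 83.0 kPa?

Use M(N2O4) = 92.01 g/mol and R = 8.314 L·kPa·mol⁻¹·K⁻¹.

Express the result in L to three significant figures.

2.01 L

n(N2O4) = 0.8930 / 92.01 = 0.009705 mol
n(NO2) = (2/1) × 0.009705 = 0.01941 mol
V = nRT/P = 0.01941 × 8.314 × 1034.15 / 83.0 = 2.011 L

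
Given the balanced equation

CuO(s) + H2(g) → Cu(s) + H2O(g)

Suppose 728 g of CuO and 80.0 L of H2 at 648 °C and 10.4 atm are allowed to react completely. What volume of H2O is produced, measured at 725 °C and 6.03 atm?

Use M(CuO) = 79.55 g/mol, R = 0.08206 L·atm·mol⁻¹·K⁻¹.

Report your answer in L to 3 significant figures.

124 L

n(CuO) = 728 / 79.55 = 9.151 mol
n(H2) = PV/RT = (10.4 × 80.0) / (0.08206 × 921.15) = 11.01 mol
For 9.151 mol CuO, stoichiometry requires (1/1) × 9.151 = 9.151 mol H2; 11.01 mol is available, so CuO is limiting.
n(H2O) = (1/1) × 9.151 = 9.151 mol
V(H2O) = nRT/P = 9.151 × 0.08206 × 998.15 / 6.03 = 124.3 L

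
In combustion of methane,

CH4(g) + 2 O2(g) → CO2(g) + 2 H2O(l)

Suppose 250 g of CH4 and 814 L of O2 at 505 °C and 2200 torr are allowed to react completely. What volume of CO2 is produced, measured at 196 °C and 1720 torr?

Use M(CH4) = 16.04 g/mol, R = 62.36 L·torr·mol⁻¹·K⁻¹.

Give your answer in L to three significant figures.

n(CH4) = 250 / 16.04 = 15.59 mol
n(O2) = PV/RT = (2200 × 814) / (62.36 × 778.15) = 36.90 mol
For 15.59 mol CH4, stoichiometry requires (2/1) × 15.59 = 31.18 mol O2; 36.90 mol is available, so CH4 is limiting.
n(CO2) = (1/1) × 15.59 = 15.59 mol
V(CO2) = nRT/P = 15.59 × 62.36 × 469.15 / 1720 = 265.2 L

265 L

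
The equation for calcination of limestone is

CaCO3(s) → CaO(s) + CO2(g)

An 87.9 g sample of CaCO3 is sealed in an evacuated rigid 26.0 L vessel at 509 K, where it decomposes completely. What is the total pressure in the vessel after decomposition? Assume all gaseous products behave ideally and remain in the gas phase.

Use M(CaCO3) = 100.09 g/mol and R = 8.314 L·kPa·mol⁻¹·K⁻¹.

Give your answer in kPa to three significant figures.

n(CaCO3) = 87.9 / 100.09 = 0.8782 mol
n(gas produced) = (1/1) × 0.8782 = 0.8782 mol
P = nRT/V = 0.8782 × 8.314 × 509 / 26.0 = 142.9 kPa

143 kPa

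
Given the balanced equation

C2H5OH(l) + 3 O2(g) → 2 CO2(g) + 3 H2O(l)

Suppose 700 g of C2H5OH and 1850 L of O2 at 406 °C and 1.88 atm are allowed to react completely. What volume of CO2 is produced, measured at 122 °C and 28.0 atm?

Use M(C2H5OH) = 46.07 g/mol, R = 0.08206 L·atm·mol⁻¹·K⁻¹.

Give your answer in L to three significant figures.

35.2 L

n(C2H5OH) = 700 / 46.07 = 15.19 mol
n(O2) = PV/RT = (1.88 × 1850) / (0.08206 × 679.15) = 62.41 mol
For 15.19 mol C2H5OH, stoichiometry requires (3/1) × 15.19 = 45.57 mol O2; 62.41 mol is available, so C2H5OH is limiting.
n(CO2) = (2/1) × 15.19 = 30.38 mol
V(CO2) = nRT/P = 30.38 × 0.08206 × 395.15 / 28.0 = 35.18 L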